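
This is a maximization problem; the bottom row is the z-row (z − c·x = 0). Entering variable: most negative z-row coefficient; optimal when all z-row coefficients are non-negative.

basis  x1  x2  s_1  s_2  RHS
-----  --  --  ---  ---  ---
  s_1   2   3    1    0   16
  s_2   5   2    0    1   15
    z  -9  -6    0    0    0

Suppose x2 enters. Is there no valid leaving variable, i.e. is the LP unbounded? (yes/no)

Column x2 has positive entries in row(s) 1, 2, so the ratio test bounds it — not unbounded.

no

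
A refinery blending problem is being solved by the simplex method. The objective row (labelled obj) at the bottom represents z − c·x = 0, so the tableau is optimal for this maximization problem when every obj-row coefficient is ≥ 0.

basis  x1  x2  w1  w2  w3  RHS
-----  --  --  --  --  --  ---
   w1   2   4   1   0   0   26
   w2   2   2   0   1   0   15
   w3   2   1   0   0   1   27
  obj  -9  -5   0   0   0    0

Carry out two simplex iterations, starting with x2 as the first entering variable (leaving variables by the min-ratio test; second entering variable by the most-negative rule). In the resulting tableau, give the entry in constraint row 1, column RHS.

11/2

Ratio test on column x2 — row 1: 26/4 = 13/2; row 2: 15/2 = 15/2; row 3: 27/1 = 27. Minimum is 13/2 at row 1 (w1 leaves); pivot element 4.
Divide row 1 by 4; eliminate column x2 from the other rows.
Second iteration: most negative obj-row entry is -13/2 in column x1, so x1 enters.
Ratio test on column x1 — row 1: (13/2)/(1/2) = 13; row 2: 2/1 = 2; row 3: (41/2)/(3/2) = 41/3. Minimum is 2 at row 2 (w2 leaves); pivot element 1.
Divide row 2 by 1; eliminate column x1 from the other rows.
After both pivots, the entry at constraint row 1, column RHS is 11/2.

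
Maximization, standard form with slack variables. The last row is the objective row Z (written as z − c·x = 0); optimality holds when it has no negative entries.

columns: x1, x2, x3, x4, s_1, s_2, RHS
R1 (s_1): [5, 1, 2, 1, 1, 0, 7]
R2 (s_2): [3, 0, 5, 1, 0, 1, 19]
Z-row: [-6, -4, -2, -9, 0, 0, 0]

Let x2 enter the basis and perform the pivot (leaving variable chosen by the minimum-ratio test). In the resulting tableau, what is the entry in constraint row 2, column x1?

3

Ratio test on column x2 — row 1: 7/1 = 7; row 2: entry 0 ≤ 0. Minimum is 7 at row 1 (s_1 leaves); pivot element 1.
Divide row 1 by 1; eliminate column x2 from the other rows.
Row 2 update in column x1: 3 − 0·5 = 3.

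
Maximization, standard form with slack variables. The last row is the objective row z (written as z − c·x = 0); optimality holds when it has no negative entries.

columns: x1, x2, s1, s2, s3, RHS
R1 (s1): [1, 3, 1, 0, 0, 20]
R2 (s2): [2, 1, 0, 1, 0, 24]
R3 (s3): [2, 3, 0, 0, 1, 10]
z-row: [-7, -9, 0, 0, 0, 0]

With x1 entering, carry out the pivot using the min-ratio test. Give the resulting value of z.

35

Ratio test on column x1 — row 1: 20/1 = 20; row 2: 24/2 = 12; row 3: 10/2 = 5. Minimum is 5 at row 3 (s3 leaves); pivot element 2.
Pivot on row 3; the z-row RHS becomes 0 − (-7)·5 = 35.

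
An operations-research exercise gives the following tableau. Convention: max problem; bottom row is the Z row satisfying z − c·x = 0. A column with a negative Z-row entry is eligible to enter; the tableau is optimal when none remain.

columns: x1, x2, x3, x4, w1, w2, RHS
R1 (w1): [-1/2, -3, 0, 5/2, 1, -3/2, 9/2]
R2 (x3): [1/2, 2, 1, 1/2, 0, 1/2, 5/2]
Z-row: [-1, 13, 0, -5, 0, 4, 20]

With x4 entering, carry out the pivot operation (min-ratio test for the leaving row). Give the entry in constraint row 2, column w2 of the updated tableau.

Ratio test on column x4 — row 1: (9/2)/(5/2) = 9/5; row 2: (5/2)/(1/2) = 5. Minimum is 9/5 at row 1 (w1 leaves); pivot element 5/2.
Divide row 1 by 5/2; eliminate column x4 from the other rows.
Row 2 update in column w2: 1/2 − (1/2)·(-3/5) = 4/5.

4/5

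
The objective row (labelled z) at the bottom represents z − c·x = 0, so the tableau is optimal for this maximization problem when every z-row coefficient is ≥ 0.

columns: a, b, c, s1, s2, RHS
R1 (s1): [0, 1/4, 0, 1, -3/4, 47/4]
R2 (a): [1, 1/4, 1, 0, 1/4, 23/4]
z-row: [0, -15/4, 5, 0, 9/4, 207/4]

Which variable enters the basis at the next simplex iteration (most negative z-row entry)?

b

Negative z-row entries: b: -15/4.
The most negative is -15/4 in column b, so b enters.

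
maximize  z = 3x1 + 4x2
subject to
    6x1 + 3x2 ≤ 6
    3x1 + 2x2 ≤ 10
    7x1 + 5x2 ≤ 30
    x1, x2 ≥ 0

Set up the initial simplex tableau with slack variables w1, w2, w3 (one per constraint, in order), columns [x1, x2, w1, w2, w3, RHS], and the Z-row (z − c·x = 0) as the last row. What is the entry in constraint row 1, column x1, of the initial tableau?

Constraint 1 has coefficient 6 on x1.

6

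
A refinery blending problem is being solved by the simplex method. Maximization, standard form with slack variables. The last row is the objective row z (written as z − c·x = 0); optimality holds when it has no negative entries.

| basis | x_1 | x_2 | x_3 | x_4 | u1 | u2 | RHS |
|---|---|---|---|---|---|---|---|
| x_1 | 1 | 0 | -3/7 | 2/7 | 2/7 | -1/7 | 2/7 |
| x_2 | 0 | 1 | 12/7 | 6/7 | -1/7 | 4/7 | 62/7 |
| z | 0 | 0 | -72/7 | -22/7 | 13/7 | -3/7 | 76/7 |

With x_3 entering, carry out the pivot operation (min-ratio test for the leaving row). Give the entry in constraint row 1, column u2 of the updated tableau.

0

Ratio test on column x_3 — row 1: entry -3/7 ≤ 0; row 2: (62/7)/(12/7) = 31/6. Minimum is 31/6 at row 2 (x_2 leaves); pivot element 12/7.
Divide row 2 by 12/7; eliminate column x_3 from the other rows.
Row 1 update in column u2: -1/7 − (-3/7)·(1/3) = 0.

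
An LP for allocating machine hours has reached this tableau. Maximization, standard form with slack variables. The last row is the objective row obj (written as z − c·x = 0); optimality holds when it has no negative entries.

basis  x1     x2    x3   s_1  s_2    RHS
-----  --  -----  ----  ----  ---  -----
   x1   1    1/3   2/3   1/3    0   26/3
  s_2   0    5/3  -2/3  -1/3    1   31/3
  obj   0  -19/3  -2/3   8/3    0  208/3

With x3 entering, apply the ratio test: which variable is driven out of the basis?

x1

Column x3 entries and ratios — x1: (26/3)/(2/3) = 13; s_2: -2/3 ≤ 0, skip.
Smallest ratio is 13 in the row of x1, so x1 leaves.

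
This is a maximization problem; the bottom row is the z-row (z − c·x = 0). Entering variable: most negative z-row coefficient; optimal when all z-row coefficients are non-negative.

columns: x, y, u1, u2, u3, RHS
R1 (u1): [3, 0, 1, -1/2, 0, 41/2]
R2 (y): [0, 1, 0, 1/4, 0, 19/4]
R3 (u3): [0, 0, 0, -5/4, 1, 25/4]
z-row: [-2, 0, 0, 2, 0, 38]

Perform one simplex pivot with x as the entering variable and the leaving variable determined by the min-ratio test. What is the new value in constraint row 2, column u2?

1/4

Ratio test on column x — row 1: (41/2)/3 = 41/6; row 2: entry 0 ≤ 0; row 3: entry 0 ≤ 0. Minimum is 41/6 at row 1 (u1 leaves); pivot element 3.
Divide row 1 by 3; eliminate column x from the other rows.
Row 2 update in column u2: 1/4 − 0·(-1/6) = 1/4.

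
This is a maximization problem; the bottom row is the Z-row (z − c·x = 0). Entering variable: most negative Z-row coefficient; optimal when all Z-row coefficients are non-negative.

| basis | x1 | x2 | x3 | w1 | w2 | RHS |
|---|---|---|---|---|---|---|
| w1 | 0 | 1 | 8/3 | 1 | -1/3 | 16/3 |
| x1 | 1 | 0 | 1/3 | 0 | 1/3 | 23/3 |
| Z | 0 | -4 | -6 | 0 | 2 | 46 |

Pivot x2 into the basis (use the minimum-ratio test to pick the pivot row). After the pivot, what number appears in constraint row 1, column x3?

8/3

Ratio test on column x2 — row 1: (16/3)/1 = 16/3; row 2: entry 0 ≤ 0. Minimum is 16/3 at row 1 (w1 leaves); pivot element 1.
Divide row 1 by 1; eliminate column x2 from the other rows.
In the new row 1, the x3 entry is the old entry divided by the pivot: (8/3)/1 = 8/3.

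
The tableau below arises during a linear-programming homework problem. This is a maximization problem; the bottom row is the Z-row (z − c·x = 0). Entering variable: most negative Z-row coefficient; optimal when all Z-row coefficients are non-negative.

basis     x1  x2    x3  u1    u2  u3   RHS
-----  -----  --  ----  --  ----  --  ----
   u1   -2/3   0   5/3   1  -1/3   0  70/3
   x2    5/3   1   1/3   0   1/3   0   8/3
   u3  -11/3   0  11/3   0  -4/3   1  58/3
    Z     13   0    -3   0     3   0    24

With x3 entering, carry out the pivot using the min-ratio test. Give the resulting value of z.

Ratio test on column x3 — row 1: (70/3)/(5/3) = 14; row 2: (8/3)/(1/3) = 8; row 3: (58/3)/(11/3) = 58/11. Minimum is 58/11 at row 3 (u3 leaves); pivot element 11/3.
Pivot on row 3; the Z-row RHS becomes 24 − (-3)·(58/11) = 438/11.

438/11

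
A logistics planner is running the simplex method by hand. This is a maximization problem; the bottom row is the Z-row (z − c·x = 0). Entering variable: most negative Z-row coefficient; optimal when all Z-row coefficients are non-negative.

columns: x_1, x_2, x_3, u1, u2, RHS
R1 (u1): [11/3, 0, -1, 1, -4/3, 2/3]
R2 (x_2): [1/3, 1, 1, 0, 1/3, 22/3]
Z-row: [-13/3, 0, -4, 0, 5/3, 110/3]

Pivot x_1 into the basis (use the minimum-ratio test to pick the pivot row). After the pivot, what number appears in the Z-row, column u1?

13/11

Ratio test on column x_1 — row 1: (2/3)/(11/3) = 2/11; row 2: (22/3)/(1/3) = 22. Minimum is 2/11 at row 1 (u1 leaves); pivot element 11/3.
Divide row 1 by 11/3; eliminate column x_1 from the other rows.
Z-row update in column u1: 0 − (-13/3)·(3/11) = 13/11.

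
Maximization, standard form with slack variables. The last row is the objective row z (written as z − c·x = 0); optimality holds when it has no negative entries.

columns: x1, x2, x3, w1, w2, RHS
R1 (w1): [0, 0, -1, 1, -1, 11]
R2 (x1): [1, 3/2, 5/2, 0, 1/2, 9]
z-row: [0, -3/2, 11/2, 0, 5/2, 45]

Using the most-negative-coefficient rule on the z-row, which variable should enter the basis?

x2

Negative z-row entries: x2: -3/2.
The most negative is -3/2 in column x2, so x2 enters.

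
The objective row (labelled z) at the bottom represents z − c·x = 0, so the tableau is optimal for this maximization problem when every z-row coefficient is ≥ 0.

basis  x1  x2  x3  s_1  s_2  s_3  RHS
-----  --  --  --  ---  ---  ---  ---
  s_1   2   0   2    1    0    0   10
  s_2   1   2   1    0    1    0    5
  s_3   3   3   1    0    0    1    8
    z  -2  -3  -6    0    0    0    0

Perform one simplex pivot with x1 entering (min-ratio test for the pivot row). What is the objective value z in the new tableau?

Ratio test on column x1 — row 1: 10/2 = 5; row 2: 5/1 = 5; row 3: 8/3 = 8/3. Minimum is 8/3 at row 3 (s_3 leaves); pivot element 3.
Pivot on row 3; the z-row RHS becomes 0 − (-2)·(8/3) = 16/3.

16/3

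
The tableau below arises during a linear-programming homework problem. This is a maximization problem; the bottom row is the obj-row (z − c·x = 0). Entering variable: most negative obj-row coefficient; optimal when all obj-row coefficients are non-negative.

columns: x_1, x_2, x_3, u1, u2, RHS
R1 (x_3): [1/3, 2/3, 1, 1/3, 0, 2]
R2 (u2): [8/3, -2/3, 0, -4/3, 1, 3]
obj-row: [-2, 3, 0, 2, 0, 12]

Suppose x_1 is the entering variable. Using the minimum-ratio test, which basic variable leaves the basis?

Column x_1 entries and ratios — x_3: 2/(1/3) = 6; u2: 3/(8/3) = 9/8.
Smallest ratio is 9/8 in the row of u2, so u2 leaves.

u2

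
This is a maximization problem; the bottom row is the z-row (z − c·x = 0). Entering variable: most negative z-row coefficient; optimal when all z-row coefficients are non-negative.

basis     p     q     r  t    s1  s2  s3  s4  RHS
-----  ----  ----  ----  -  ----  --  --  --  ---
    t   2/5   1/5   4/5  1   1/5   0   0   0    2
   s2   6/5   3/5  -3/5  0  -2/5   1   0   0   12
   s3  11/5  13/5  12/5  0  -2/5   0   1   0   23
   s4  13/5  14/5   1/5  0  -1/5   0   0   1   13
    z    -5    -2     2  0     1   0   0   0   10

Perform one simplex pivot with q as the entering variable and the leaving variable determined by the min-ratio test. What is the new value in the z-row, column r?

Ratio test on column q — row 1: 2/(1/5) = 10; row 2: 12/(3/5) = 20; row 3: 23/(13/5) = 115/13; row 4: 13/(14/5) = 65/14. Minimum is 65/14 at row 4 (s4 leaves); pivot element 14/5.
Divide row 4 by 14/5; eliminate column q from the other rows.
z-row update in column r: 2 − (-2)·(1/14) = 15/7.

15/7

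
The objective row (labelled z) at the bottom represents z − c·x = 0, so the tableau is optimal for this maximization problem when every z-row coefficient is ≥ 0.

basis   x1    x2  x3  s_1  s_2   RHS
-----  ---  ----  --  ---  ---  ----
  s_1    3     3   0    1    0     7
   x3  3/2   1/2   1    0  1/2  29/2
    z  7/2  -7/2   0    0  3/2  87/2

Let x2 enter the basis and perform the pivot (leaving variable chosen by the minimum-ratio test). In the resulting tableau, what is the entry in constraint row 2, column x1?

Ratio test on column x2 — row 1: 7/3 = 7/3; row 2: (29/2)/(1/2) = 29. Minimum is 7/3 at row 1 (s_1 leaves); pivot element 3.
Divide row 1 by 3; eliminate column x2 from the other rows.
Row 2 update in column x1: 3/2 − (1/2)·1 = 1.

1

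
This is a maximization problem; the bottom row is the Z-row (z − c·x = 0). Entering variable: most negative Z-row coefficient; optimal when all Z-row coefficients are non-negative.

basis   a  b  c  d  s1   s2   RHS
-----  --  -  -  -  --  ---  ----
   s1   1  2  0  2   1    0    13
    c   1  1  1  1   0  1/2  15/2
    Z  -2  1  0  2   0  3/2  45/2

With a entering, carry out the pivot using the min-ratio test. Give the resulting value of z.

75/2

Ratio test on column a — row 1: 13/1 = 13; row 2: (15/2)/1 = 15/2. Minimum is 15/2 at row 2 (c leaves); pivot element 1.
Pivot on row 2; the Z-row RHS becomes 45/2 − (-2)·(15/2) = 75/2.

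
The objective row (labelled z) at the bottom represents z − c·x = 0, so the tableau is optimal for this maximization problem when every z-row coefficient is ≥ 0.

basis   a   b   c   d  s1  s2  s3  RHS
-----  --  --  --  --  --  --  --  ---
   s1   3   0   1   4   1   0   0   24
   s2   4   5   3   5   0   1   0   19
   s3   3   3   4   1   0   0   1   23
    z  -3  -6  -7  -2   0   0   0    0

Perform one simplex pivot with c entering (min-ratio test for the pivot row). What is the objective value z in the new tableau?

Ratio test on column c — row 1: 24/1 = 24; row 2: 19/3 = 19/3; row 3: 23/4 = 23/4. Minimum is 23/4 at row 3 (s3 leaves); pivot element 4.
Pivot on row 3; the z-row RHS becomes 0 − (-7)·(23/4) = 161/4.

161/4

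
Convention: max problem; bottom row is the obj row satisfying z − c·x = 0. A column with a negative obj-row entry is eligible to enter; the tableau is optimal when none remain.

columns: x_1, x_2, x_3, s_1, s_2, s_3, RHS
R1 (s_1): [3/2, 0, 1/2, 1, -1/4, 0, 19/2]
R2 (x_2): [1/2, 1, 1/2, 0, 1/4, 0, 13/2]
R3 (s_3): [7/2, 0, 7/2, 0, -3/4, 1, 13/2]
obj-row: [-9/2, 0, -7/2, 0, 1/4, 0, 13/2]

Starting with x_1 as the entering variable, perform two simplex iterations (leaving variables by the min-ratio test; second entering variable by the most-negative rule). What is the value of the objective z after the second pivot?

26

Ratio test on column x_1 — row 1: (19/2)/(3/2) = 19/3; row 2: (13/2)/(1/2) = 13; row 3: (13/2)/(7/2) = 13/7. Minimum is 13/7 at row 3 (s_3 leaves); pivot element 7/2.
Pivot on row 3; the obj-row RHS becomes 13/2 − (-9/2)·(13/7) = 104/7.
Next entering variable (most negative obj-row entry -5/7): s_2.
Ratio test on column s_2 — row 1: (47/7)/(1/14) = 94; row 2: (39/7)/(5/14) = 78/5; row 3: entry -3/14 ≤ 0. Minimum is 78/5 at row 2 (x_2 leaves); pivot element 5/14.
After the second pivot the obj-row RHS is 104/7 − (-5/7)·(78/5) = 26.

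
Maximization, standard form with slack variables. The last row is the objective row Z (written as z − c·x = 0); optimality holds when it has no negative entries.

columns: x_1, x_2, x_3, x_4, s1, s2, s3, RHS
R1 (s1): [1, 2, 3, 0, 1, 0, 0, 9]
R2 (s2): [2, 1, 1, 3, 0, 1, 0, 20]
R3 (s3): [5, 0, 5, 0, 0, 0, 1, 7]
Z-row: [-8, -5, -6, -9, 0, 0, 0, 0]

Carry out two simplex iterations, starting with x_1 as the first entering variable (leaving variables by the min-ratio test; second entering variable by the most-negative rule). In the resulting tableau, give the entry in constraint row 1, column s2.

0

Ratio test on column x_1 — row 1: 9/1 = 9; row 2: 20/2 = 10; row 3: 7/5 = 7/5. Minimum is 7/5 at row 3 (s3 leaves); pivot element 5.
Divide row 3 by 5; eliminate column x_1 from the other rows.
Second iteration: most negative Z-row entry is -9 in column x_4, so x_4 enters.
Ratio test on column x_4 — row 1: entry 0 ≤ 0; row 2: (86/5)/3 = 86/15; row 3: entry 0 ≤ 0. Minimum is 86/15 at row 2 (s2 leaves); pivot element 3.
Divide row 2 by 3; eliminate column x_4 from the other rows.
After both pivots, the entry at constraint row 1, column s2 is 0.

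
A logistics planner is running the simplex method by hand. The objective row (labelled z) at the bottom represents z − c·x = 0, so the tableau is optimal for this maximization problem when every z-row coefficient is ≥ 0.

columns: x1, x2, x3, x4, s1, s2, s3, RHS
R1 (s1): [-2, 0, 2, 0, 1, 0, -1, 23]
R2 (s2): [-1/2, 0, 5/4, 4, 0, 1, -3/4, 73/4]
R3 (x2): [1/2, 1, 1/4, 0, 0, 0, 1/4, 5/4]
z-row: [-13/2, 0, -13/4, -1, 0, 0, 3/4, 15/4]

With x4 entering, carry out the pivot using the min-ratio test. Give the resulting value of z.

Ratio test on column x4 — row 1: entry 0 ≤ 0; row 2: (73/4)/4 = 73/16; row 3: entry 0 ≤ 0. Minimum is 73/16 at row 2 (s2 leaves); pivot element 4.
Pivot on row 2; the z-row RHS becomes 15/4 − (-1)·(73/16) = 133/16.

133/16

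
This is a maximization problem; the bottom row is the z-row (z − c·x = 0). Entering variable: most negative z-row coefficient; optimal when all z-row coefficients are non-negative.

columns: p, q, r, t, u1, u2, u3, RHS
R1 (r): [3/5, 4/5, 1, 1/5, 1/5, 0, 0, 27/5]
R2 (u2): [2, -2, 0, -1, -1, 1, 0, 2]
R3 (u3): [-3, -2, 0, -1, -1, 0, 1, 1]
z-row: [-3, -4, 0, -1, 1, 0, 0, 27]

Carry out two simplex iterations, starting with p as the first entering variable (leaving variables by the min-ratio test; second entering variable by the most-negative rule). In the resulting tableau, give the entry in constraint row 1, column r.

Ratio test on column p — row 1: (27/5)/(3/5) = 9; row 2: 2/2 = 1; row 3: entry -3 ≤ 0. Minimum is 1 at row 2 (u2 leaves); pivot element 2.
Divide row 2 by 2; eliminate column p from the other rows.
Second iteration: most negative z-row entry is -7 in column q, so q enters.
Ratio test on column q — row 1: (24/5)/(7/5) = 24/7; row 2: entry -1 ≤ 0; row 3: entry -5 ≤ 0. Minimum is 24/7 at row 1 (r leaves); pivot element 7/5.
Divide row 1 by 7/5; eliminate column q from the other rows.
After both pivots, the entry at constraint row 1, column r is 5/7.

5/7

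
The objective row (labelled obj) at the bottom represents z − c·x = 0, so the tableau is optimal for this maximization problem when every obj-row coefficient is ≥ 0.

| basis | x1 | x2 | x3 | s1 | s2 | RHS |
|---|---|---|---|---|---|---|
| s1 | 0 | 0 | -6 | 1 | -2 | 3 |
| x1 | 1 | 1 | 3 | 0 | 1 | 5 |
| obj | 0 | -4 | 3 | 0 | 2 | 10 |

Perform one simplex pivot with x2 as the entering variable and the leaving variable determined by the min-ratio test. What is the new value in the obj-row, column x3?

Ratio test on column x2 — row 1: entry 0 ≤ 0; row 2: 5/1 = 5. Minimum is 5 at row 2 (x1 leaves); pivot element 1.
Divide row 2 by 1; eliminate column x2 from the other rows.
obj-row update in column x3: 3 − (-4)·3 = 15.

15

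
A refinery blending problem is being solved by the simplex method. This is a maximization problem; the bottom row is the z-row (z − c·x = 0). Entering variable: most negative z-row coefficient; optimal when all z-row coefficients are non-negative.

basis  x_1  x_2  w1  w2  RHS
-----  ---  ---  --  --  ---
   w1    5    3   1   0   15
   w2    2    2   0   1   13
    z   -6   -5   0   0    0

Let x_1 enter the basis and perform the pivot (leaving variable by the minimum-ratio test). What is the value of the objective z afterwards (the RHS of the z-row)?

18

Ratio test on column x_1 — row 1: 15/5 = 3; row 2: 13/2 = 13/2. Minimum is 3 at row 1 (w1 leaves); pivot element 5.
Pivot on row 1; the z-row RHS becomes 0 − (-6)·3 = 18.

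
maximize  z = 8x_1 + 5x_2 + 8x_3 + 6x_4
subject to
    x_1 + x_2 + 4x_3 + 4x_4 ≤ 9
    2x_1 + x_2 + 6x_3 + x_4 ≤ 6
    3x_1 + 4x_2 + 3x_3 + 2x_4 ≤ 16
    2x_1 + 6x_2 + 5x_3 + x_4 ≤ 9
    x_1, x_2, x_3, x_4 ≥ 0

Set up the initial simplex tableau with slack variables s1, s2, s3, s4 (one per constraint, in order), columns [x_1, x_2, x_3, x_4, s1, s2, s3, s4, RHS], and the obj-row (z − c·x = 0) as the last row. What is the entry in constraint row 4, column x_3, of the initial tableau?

5

Constraint 4 has coefficient 5 on x_3.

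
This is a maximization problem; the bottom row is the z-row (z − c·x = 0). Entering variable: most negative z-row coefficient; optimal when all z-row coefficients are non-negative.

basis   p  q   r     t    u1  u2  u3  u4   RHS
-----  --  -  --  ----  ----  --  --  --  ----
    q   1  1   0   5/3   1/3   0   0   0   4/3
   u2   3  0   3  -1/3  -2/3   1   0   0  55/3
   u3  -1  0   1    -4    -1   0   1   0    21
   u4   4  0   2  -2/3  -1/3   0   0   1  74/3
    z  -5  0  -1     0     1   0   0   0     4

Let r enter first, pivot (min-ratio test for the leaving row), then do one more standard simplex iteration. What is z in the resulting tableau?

139/9

Ratio test on column r — row 1: entry 0 ≤ 0; row 2: (55/3)/3 = 55/9; row 3: 21/1 = 21; row 4: (74/3)/2 = 37/3. Minimum is 55/9 at row 2 (u2 leaves); pivot element 3.
Pivot on row 2; the z-row RHS becomes 4 − (-1)·(55/9) = 91/9.
Next entering variable (most negative z-row entry -4): p.
Ratio test on column p — row 1: (4/3)/1 = 4/3; row 2: (55/9)/1 = 55/9; row 3: entry -2 ≤ 0; row 4: (112/9)/2 = 56/9. Minimum is 4/3 at row 1 (q leaves); pivot element 1.
After the second pivot the z-row RHS is 91/9 − (-4)·(4/3) = 139/9.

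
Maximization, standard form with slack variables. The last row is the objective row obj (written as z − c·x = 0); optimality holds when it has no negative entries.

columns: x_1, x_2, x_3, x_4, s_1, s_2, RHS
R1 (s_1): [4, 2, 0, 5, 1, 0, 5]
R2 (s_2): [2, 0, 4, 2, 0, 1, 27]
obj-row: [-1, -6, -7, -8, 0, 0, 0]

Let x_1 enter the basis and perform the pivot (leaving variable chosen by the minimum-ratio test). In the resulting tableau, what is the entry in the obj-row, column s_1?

1/4

Ratio test on column x_1 — row 1: 5/4 = 5/4; row 2: 27/2 = 27/2. Minimum is 5/4 at row 1 (s_1 leaves); pivot element 4.
Divide row 1 by 4; eliminate column x_1 from the other rows.
obj-row update in column s_1: 0 − (-1)·(1/4) = 1/4.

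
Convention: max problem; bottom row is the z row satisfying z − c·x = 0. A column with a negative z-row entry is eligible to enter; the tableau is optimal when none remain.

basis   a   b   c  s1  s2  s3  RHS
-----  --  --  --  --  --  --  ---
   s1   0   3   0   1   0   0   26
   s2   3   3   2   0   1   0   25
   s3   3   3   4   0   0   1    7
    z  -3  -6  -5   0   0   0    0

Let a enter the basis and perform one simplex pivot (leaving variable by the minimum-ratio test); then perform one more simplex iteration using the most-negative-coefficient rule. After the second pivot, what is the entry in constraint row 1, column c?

Ratio test on column a — row 1: entry 0 ≤ 0; row 2: 25/3 = 25/3; row 3: 7/3 = 7/3. Minimum is 7/3 at row 3 (s3 leaves); pivot element 3.
Divide row 3 by 3; eliminate column a from the other rows.
Second iteration: most negative z-row entry is -3 in column b, so b enters.
Ratio test on column b — row 1: 26/3 = 26/3; row 2: entry 0 ≤ 0; row 3: (7/3)/1 = 7/3. Minimum is 7/3 at row 3 (a leaves); pivot element 1.
Divide row 3 by 1; eliminate column b from the other rows.
After both pivots, the entry at constraint row 1, column c is -4.

-4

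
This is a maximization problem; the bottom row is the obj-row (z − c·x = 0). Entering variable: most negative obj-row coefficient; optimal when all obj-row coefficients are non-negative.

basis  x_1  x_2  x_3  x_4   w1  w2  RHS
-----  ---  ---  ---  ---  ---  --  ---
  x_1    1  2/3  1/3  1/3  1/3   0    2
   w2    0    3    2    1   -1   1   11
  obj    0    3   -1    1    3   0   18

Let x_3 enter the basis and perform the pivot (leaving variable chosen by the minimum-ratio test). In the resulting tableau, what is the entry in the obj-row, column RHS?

Ratio test on column x_3 — row 1: 2/(1/3) = 6; row 2: 11/2 = 11/2. Minimum is 11/2 at row 2 (w2 leaves); pivot element 2.
Divide row 2 by 2; eliminate column x_3 from the other rows.
obj-row update in column RHS: 18 − (-1)·(11/2) = 47/2.

47/2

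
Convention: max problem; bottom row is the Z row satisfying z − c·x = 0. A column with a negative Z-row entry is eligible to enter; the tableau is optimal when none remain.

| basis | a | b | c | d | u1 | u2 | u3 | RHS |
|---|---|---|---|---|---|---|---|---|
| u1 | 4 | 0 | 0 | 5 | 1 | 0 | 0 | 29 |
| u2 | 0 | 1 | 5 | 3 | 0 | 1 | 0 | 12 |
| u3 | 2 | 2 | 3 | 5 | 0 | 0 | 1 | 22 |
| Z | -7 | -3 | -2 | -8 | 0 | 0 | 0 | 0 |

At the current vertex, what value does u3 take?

u3 is basic (row 3); its value is the RHS of that row, 22.

22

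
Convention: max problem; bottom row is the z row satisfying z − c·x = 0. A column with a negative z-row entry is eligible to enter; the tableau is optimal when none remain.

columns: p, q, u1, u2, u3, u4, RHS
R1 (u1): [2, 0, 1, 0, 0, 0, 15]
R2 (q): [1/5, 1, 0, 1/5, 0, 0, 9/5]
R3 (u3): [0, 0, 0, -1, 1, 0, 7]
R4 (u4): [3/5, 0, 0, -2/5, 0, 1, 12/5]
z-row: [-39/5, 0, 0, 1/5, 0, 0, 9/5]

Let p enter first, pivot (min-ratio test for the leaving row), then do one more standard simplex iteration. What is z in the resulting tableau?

Ratio test on column p — row 1: 15/2 = 15/2; row 2: (9/5)/(1/5) = 9; row 3: entry 0 ≤ 0; row 4: (12/5)/(3/5) = 4. Minimum is 4 at row 4 (u4 leaves); pivot element 3/5.
Pivot on row 4; the z-row RHS becomes 9/5 − (-39/5)·4 = 33.
Next entering variable (most negative z-row entry -5): u2.
Ratio test on column u2 — row 1: 7/(4/3) = 21/4; row 2: 1/(1/3) = 3; row 3: entry -1 ≤ 0; row 4: entry -2/3 ≤ 0. Minimum is 3 at row 2 (q leaves); pivot element 1/3.
After the second pivot the z-row RHS is 33 − (-5)·3 = 48.

48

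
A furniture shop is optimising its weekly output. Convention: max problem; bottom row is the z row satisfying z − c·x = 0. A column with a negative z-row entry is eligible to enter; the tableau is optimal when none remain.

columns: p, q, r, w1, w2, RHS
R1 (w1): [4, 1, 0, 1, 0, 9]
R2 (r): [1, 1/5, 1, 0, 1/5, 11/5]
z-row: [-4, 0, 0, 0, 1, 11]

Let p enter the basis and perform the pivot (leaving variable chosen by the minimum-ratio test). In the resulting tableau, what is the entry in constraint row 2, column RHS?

11/5

Ratio test on column p — row 1: 9/4 = 9/4; row 2: (11/5)/1 = 11/5. Minimum is 11/5 at row 2 (r leaves); pivot element 1.
Divide row 2 by 1; eliminate column p from the other rows.
In the new row 2, the RHS entry is the old entry divided by the pivot: (11/5)/1 = 11/5.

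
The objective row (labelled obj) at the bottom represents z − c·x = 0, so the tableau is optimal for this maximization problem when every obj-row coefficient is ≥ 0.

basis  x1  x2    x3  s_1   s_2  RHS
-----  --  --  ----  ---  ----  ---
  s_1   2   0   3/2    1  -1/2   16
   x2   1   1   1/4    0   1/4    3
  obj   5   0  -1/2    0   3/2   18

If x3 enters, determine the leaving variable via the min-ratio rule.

s_1

Column x3 entries and ratios — s_1: 16/(3/2) = 32/3; x2: 3/(1/4) = 12.
Smallest ratio is 32/3 in the row of s_1, so s_1 leaves.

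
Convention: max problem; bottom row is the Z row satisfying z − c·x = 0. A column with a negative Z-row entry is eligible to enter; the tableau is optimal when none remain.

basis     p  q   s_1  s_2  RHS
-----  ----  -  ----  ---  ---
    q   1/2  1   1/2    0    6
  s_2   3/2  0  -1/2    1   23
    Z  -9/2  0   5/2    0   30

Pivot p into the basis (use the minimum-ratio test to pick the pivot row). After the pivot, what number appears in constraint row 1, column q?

2

Ratio test on column p — row 1: 6/(1/2) = 12; row 2: 23/(3/2) = 46/3. Minimum is 12 at row 1 (q leaves); pivot element 1/2.
Divide row 1 by 1/2; eliminate column p from the other rows.
In the new row 1, the q entry is the old entry divided by the pivot: 1/(1/2) = 2.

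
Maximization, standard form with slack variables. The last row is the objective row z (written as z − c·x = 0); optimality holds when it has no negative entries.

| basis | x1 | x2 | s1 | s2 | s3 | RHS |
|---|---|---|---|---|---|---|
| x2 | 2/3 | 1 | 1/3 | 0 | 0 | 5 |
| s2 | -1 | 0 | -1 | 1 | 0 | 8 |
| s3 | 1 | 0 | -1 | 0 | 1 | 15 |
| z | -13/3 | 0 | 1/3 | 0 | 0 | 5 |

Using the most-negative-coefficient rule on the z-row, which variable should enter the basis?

x1

Negative z-row entries: x1: -13/3.
The most negative is -13/3 in column x1, so x1 enters.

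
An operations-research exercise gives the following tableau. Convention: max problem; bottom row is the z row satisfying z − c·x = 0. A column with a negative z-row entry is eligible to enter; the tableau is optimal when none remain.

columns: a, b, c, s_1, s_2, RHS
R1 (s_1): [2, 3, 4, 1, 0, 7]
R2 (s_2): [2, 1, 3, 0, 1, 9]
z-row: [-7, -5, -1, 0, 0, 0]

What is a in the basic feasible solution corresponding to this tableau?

0

a is not in the basis, so in the current basic feasible solution a = 0.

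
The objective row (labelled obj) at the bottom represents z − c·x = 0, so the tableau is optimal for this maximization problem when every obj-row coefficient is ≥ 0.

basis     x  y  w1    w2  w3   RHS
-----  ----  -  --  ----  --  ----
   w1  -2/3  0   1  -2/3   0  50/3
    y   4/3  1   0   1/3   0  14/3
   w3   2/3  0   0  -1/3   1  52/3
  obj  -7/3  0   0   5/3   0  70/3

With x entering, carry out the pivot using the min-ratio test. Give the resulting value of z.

Ratio test on column x — row 1: entry -2/3 ≤ 0; row 2: (14/3)/(4/3) = 7/2; row 3: (52/3)/(2/3) = 26. Minimum is 7/2 at row 2 (y leaves); pivot element 4/3.
Pivot on row 2; the obj-row RHS becomes 70/3 − (-7/3)·(7/2) = 63/2.

63/2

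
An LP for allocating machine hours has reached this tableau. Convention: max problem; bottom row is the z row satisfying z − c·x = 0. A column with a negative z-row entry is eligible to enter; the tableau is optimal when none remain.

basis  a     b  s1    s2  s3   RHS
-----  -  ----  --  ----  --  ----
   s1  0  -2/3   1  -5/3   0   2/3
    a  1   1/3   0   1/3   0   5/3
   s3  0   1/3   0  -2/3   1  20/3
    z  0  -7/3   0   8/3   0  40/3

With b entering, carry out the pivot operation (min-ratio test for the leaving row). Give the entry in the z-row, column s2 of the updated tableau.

5

Ratio test on column b — row 1: entry -2/3 ≤ 0; row 2: (5/3)/(1/3) = 5; row 3: (20/3)/(1/3) = 20. Minimum is 5 at row 2 (a leaves); pivot element 1/3.
Divide row 2 by 1/3; eliminate column b from the other rows.
z-row update in column s2: 8/3 − (-7/3)·1 = 5.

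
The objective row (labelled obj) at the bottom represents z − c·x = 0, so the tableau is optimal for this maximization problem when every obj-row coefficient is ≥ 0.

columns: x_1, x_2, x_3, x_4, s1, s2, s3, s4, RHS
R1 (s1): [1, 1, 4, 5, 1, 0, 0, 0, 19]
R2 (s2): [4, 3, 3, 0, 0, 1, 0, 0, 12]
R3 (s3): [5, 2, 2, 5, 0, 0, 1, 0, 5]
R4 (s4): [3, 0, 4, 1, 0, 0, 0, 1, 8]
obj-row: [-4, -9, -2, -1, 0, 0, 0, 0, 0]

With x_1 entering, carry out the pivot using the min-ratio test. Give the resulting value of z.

4

Ratio test on column x_1 — row 1: 19/1 = 19; row 2: 12/4 = 3; row 3: 5/5 = 1; row 4: 8/3 = 8/3. Minimum is 1 at row 3 (s3 leaves); pivot element 5.
Pivot on row 3; the obj-row RHS becomes 0 − (-4)·1 = 4.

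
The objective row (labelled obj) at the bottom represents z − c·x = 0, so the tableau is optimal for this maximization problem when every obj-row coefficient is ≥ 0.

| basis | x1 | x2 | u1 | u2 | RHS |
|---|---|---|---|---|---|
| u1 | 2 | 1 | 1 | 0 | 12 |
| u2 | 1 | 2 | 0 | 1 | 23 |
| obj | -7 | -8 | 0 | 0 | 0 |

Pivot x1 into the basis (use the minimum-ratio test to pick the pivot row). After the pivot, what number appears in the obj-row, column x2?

Ratio test on column x1 — row 1: 12/2 = 6; row 2: 23/1 = 23. Minimum is 6 at row 1 (u1 leaves); pivot element 2.
Divide row 1 by 2; eliminate column x1 from the other rows.
obj-row update in column x2: -8 − (-7)·(1/2) = -9/2.

-9/2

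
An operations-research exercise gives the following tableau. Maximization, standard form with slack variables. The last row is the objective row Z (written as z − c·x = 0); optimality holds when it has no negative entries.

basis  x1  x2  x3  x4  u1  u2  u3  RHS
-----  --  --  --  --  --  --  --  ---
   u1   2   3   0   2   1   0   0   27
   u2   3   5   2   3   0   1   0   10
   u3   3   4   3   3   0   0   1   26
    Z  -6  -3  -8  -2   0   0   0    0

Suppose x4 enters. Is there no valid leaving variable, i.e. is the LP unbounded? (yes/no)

no

Column x4 has positive entries in row(s) 1, 2, 3, so the ratio test bounds it — not unbounded.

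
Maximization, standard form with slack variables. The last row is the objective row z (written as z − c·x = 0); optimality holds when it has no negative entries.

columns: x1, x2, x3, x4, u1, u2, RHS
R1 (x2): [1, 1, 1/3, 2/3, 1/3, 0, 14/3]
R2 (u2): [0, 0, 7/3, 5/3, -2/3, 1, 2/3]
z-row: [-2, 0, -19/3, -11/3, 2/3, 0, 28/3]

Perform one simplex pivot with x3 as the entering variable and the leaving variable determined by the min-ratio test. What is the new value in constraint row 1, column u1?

3/7

Ratio test on column x3 — row 1: (14/3)/(1/3) = 14; row 2: (2/3)/(7/3) = 2/7. Minimum is 2/7 at row 2 (u2 leaves); pivot element 7/3.
Divide row 2 by 7/3; eliminate column x3 from the other rows.
Row 1 update in column u1: 1/3 − (1/3)·(-2/7) = 3/7.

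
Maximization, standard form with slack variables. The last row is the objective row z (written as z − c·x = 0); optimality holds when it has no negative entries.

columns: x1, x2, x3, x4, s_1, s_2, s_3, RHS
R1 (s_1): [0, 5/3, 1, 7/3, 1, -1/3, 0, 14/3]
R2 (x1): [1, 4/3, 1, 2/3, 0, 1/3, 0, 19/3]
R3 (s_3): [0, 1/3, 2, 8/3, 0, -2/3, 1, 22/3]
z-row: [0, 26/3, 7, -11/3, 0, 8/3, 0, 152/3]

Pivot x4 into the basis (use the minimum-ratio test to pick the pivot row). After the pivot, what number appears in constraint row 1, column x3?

3/7

Ratio test on column x4 — row 1: (14/3)/(7/3) = 2; row 2: (19/3)/(2/3) = 19/2; row 3: (22/3)/(8/3) = 11/4. Minimum is 2 at row 1 (s_1 leaves); pivot element 7/3.
Divide row 1 by 7/3; eliminate column x4 from the other rows.
In the new row 1, the x3 entry is the old entry divided by the pivot: 1/(7/3) = 3/7.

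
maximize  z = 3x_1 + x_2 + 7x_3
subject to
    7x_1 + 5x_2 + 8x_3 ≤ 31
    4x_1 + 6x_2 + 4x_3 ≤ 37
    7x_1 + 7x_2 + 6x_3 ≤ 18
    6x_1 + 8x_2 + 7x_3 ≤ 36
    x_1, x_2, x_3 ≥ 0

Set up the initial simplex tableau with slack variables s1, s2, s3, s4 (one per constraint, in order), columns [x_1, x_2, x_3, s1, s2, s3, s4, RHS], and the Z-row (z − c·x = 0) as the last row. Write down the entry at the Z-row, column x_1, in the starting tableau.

-3

The Z-row carries the negated objective coefficients: the x_1 entry is -3.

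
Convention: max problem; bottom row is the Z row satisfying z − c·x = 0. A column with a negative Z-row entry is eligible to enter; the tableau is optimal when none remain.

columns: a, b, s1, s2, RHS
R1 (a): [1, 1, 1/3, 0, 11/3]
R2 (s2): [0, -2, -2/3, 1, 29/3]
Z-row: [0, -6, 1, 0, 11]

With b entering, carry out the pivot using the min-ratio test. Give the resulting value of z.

Ratio test on column b — row 1: (11/3)/1 = 11/3; row 2: entry -2 ≤ 0. Minimum is 11/3 at row 1 (a leaves); pivot element 1.
Pivot on row 1; the Z-row RHS becomes 11 − (-6)·(11/3) = 33.

33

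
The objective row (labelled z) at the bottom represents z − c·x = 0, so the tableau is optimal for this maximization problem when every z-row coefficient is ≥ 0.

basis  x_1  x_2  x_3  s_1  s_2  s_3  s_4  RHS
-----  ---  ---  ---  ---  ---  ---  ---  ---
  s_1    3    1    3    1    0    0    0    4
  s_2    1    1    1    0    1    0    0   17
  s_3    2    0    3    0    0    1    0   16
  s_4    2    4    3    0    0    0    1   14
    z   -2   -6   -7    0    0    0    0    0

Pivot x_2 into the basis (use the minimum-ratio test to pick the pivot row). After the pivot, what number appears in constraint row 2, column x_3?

Ratio test on column x_2 — row 1: 4/1 = 4; row 2: 17/1 = 17; row 3: entry 0 ≤ 0; row 4: 14/4 = 7/2. Minimum is 7/2 at row 4 (s_4 leaves); pivot element 4.
Divide row 4 by 4; eliminate column x_2 from the other rows.
Row 2 update in column x_3: 1 − 1·(3/4) = 1/4.

1/4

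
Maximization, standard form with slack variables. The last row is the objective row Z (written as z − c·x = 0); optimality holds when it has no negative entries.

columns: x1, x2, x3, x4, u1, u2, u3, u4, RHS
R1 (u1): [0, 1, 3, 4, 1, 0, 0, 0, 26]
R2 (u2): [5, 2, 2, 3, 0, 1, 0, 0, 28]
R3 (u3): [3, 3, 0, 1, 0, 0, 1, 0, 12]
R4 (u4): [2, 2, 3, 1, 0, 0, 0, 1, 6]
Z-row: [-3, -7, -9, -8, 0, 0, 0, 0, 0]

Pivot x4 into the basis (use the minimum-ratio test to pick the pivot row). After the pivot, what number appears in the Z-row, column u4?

Ratio test on column x4 — row 1: 26/4 = 13/2; row 2: 28/3 = 28/3; row 3: 12/1 = 12; row 4: 6/1 = 6. Minimum is 6 at row 4 (u4 leaves); pivot element 1.
Divide row 4 by 1; eliminate column x4 from the other rows.
Z-row update in column u4: 0 − (-8)·1 = 8.

8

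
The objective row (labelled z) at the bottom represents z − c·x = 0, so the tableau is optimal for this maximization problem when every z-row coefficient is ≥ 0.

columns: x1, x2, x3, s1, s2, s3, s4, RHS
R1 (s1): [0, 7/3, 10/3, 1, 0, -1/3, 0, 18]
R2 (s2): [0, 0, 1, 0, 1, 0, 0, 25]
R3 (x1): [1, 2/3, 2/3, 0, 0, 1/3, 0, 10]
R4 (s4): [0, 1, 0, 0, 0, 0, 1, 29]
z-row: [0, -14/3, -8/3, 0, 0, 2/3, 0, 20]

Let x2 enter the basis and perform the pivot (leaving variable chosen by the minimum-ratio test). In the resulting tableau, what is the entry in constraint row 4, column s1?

Ratio test on column x2 — row 1: 18/(7/3) = 54/7; row 2: entry 0 ≤ 0; row 3: 10/(2/3) = 15; row 4: 29/1 = 29. Minimum is 54/7 at row 1 (s1 leaves); pivot element 7/3.
Divide row 1 by 7/3; eliminate column x2 from the other rows.
Row 4 update in column s1: 0 − 1·(3/7) = -3/7.

-3/7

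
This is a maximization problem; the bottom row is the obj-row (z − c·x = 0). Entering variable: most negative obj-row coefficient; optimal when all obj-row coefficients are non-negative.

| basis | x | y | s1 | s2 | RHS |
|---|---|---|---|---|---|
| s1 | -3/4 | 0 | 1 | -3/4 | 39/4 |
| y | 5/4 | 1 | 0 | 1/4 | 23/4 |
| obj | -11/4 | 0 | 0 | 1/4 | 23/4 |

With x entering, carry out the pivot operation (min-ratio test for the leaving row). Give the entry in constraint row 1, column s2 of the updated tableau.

Ratio test on column x — row 1: entry -3/4 ≤ 0; row 2: (23/4)/(5/4) = 23/5. Minimum is 23/5 at row 2 (y leaves); pivot element 5/4.
Divide row 2 by 5/4; eliminate column x from the other rows.
Row 1 update in column s2: -3/4 − (-3/4)·(1/5) = -3/5.

-3/5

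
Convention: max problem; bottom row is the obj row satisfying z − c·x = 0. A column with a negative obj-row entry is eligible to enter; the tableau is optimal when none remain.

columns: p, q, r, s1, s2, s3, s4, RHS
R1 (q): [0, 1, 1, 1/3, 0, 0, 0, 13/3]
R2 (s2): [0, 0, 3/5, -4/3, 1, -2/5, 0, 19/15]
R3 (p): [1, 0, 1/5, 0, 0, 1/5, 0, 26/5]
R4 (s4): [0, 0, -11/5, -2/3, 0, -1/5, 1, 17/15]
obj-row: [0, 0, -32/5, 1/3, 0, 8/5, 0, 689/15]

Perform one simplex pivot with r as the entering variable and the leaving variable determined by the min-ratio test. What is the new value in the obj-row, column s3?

Ratio test on column r — row 1: (13/3)/1 = 13/3; row 2: (19/15)/(3/5) = 19/9; row 3: (26/5)/(1/5) = 26; row 4: entry -11/5 ≤ 0. Minimum is 19/9 at row 2 (s2 leaves); pivot element 3/5.
Divide row 2 by 3/5; eliminate column r from the other rows.
obj-row update in column s3: 8/5 − (-32/5)·(-2/3) = -8/3.

-8/3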